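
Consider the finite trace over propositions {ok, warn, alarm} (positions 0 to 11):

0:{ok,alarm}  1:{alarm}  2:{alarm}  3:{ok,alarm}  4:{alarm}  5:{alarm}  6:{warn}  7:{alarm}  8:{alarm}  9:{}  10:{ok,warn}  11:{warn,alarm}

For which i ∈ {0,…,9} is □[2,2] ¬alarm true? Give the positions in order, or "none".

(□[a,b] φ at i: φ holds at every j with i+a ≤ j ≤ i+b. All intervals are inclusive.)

Evaluate at each i in [0,9]:
  i=0: ✗ (fails at j=2)
  i=1: ✗ (fails at j=3)
  i=2: ✗ (fails at j=4)
  i=3: ✗ (fails at j=5)
  i=4: ✓ (all of [6,6])
  i=5: ✗ (fails at j=7)
  i=6: ✗ (fails at j=8)
  i=7: ✓ (all of [9,9])
  i=8: ✓ (all of [10,10])
  i=9: ✗ (fails at j=11)

4, 7, 8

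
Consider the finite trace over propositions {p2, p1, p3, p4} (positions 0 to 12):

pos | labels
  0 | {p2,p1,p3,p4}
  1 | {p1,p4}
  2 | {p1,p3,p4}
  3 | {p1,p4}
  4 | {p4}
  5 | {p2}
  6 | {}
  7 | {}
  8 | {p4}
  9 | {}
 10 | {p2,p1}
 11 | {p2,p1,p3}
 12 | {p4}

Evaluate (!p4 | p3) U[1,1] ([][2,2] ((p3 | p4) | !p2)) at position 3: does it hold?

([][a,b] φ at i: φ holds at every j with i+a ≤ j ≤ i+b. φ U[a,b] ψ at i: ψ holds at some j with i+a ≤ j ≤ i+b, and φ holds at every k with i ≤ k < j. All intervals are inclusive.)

Need some j in [4,4] with [][2,2] ((p3 | p4) | !p2), and (!p4 | p3) at every k in [3,j-1].
  j=4: [][2,2] ((p3 | p4) | !p2) holds, but (!p4 | p3) fails at k=3 → not this j.
No j in the window works → until fails.

Does not hold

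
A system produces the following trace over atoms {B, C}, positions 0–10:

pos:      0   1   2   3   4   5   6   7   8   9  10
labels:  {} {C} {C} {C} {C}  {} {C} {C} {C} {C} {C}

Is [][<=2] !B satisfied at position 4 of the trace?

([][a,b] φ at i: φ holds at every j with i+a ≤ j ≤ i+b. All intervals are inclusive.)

Yes

Check !B at every j in [4,6]:
  j=4: true
  j=5: true
  j=6: true
All positions satisfy it → formula holds.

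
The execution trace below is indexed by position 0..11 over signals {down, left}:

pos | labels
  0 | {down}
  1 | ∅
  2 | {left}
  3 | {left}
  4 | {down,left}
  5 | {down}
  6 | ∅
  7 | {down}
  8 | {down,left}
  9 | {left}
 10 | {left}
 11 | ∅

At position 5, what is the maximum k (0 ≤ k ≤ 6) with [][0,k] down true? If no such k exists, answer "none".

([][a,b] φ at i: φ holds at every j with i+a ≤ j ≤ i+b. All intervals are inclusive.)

down must hold from j=5 onward; find where it first fails.
  j=5: holds
  j=6: fails
Holds on [5,5], so largest k = 0.

0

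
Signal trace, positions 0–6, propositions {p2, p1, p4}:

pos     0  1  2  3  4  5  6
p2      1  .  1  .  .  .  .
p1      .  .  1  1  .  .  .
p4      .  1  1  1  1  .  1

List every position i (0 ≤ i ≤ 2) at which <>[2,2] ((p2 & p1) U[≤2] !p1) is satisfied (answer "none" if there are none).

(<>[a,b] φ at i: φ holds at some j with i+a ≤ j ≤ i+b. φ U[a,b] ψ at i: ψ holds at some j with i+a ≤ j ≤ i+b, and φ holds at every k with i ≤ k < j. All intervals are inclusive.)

Evaluate at each i in [0,2]:
  i=0: ✗ (none in [2,2])
  i=1: ✗ (none in [3,3])
  i=2: ✓ (witness j=4)

2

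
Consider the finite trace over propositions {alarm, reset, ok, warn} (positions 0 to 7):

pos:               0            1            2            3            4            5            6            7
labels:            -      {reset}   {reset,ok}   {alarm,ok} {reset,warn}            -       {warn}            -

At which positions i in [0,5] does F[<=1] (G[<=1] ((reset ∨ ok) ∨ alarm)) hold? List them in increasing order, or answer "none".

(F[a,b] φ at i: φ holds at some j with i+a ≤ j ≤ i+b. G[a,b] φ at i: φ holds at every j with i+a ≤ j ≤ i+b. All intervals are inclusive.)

0, 1, 2, 3

Evaluate at each i in [0,5]:
  i=0: ✓ (witness j=1)
  i=1: ✓ (witness j=1)
  i=2: ✓ (witness j=2)
  i=3: ✓ (witness j=3)
  i=4: ✗ (none in [4,5])
  i=5: ✗ (none in [5,6])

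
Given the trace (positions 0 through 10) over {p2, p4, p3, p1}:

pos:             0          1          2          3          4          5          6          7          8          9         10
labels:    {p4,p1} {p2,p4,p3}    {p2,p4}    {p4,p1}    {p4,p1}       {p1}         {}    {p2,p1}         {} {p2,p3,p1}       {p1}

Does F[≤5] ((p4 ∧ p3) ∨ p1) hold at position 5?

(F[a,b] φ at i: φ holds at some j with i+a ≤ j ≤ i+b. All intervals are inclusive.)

True

Check ((p4 ∧ p3) ∨ p1) at each j in [5,10]:
  j=5: true
  j=6: false
  j=7: true
  j=8: false
  j=9: true
  j=10: true
Found at j=5 → formula holds.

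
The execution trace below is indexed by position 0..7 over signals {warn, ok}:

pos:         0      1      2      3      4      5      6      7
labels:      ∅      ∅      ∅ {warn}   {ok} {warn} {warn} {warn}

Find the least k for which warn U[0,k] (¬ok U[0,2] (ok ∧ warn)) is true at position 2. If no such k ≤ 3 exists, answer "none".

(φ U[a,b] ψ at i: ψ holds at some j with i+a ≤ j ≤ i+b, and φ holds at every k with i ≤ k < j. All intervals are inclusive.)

Need earliest j ≥ 2 with (¬ok U[0,2] (ok ∧ warn)), and warn at every k in [2,j-1].
  j=2: rhs fails.
  j=3: rhs fails.
  j=4: rhs fails.
  j=5: rhs fails.
No witness within the range → none.

none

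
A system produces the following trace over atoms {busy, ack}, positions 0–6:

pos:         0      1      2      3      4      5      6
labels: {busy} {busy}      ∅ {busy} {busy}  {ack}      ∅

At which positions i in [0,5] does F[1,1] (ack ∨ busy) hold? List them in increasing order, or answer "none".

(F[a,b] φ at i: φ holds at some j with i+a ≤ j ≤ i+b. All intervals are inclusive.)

Evaluate at each i in [0,5]:
  i=0: ✓ (witness j=1)
  i=1: ✗ (none in [2,2])
  i=2: ✓ (witness j=3)
  i=3: ✓ (witness j=4)
  i=4: ✓ (witness j=5)
  i=5: ✗ (none in [6,6])

0, 2, 3, 4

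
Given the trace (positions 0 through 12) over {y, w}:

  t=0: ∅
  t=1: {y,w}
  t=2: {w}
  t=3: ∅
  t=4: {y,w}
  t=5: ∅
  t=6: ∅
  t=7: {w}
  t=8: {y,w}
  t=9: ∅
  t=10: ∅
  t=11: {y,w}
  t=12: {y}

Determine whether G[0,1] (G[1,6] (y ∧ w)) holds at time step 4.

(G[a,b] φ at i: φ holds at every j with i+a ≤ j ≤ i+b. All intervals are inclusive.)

Check G[1,6] (y ∧ w) at every j in [4,5]:
  j=4: fails at 5
  j=5: fails at 6
Fails at j=4 → formula fails.

No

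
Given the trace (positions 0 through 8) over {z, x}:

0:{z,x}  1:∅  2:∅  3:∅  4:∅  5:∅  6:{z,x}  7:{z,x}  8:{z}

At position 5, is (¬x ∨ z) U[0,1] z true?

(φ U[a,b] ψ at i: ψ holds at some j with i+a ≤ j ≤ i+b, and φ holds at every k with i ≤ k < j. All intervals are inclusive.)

Holds

Need some j in [5,6] with z, and (¬x ∨ z) at every k in [5,j-1].
  j=5: z false.
  j=6: z holds; (¬x ∨ z) holds at every k in [5,5] → satisfied.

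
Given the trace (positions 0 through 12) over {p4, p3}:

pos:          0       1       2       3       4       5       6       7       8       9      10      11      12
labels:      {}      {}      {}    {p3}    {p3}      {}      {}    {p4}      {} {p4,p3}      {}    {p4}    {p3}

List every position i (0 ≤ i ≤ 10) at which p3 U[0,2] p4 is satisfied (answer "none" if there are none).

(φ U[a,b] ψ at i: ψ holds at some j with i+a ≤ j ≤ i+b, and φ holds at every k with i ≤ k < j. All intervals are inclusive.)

Evaluate at each i in [0,10]:
  i=0: ✗ (no rhs in [0,2])
  i=1: ✗ (no rhs in [1,3])
  i=2: ✗ (no rhs in [2,4])
  i=3: ✗ (no rhs in [3,5])
  i=4: ✗ (no rhs in [4,6])
  i=5: ✗ (lhs fails at k=5 before rhs at j=7)
  i=6: ✗ (lhs fails at k=6 before rhs at j=7)
  i=7: ✓ (rhs at j=7)
  i=8: ✗ (lhs fails at k=8 before rhs at j=9)
  i=9: ✓ (rhs at j=9)
  i=10: ✗ (lhs fails at k=10 before rhs at j=11)

7, 9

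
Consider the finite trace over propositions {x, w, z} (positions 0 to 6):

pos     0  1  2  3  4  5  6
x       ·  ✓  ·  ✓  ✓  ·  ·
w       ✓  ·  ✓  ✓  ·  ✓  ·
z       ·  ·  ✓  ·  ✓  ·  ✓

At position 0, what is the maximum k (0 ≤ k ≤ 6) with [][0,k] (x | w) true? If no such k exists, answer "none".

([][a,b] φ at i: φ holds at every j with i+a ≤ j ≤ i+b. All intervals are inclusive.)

5

(x | w) must hold from j=0 onward; find where it first fails.
  j=0: holds
  j=1: holds
  j=2: holds
  j=3: holds
  j=4: holds
  j=5: holds
  j=6: fails
Holds on [0,5], so largest k = 5.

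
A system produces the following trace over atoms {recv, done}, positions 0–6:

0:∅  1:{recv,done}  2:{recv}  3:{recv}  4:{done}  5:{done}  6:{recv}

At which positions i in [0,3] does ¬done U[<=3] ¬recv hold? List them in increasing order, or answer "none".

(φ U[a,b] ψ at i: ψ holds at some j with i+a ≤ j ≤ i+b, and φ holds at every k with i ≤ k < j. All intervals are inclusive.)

Evaluate at each i in [0,3]:
  i=0: ✓ (rhs at j=0)
  i=1: ✗ (lhs fails at k=1 before rhs at j=4)
  i=2: ✓ (rhs at j=4; lhs holds on [2,3])
  i=3: ✓ (rhs at j=4; lhs holds on [3,3])

0, 2, 3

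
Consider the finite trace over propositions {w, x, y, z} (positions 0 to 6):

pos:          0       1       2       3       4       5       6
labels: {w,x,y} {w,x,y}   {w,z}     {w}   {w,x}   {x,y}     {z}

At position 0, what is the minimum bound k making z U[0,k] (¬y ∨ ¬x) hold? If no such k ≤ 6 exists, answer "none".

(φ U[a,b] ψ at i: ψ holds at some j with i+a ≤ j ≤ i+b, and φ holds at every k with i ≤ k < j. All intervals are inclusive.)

none

Need earliest j ≥ 0 with (¬y ∨ ¬x), and z at every k in [0,j-1].
  j=0: rhs fails.
  j=1: rhs fails.
  j=2: rhs holds but lhs fails at k=0.
  j=3: rhs holds but lhs fails at k=0.
  j=4: rhs holds but lhs fails at k=0.
  j=5: rhs fails.
  j=6: rhs holds but lhs fails at k=0.
No witness within the range → none.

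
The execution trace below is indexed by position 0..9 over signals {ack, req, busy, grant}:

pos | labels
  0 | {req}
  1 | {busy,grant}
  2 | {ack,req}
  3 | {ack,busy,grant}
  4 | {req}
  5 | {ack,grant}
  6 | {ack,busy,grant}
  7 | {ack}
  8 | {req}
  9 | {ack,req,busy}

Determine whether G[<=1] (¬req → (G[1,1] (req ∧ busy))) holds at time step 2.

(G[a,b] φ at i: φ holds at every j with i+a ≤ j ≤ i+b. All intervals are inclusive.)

False

Check (¬req → (G[1,1] (req ∧ busy))) at every j in [2,3]:
  j=2: antecedent false → ✓
  j=3: antecedent true; consequent fails at 4 → ✗
Fails at j=3 → formula fails.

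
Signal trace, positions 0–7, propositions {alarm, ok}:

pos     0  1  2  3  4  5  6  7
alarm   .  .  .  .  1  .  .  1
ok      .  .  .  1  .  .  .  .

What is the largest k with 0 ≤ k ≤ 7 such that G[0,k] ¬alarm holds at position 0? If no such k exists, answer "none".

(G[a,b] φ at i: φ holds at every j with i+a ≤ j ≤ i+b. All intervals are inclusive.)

3

¬alarm must hold from j=0 onward; find where it first fails.
  j=0: holds
  j=1: holds
  j=2: holds
  j=3: holds
  j=4: fails
Holds on [0,3], so largest k = 3.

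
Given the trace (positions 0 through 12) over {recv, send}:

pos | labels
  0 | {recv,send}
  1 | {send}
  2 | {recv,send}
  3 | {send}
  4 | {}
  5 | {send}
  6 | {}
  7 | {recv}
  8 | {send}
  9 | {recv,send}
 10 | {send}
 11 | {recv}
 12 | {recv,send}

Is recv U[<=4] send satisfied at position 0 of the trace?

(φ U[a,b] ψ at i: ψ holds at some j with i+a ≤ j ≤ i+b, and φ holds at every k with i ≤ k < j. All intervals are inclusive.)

True

Need some j in [0,4] with send, and recv at every k in [0,j-1].
  j=0: send holds; no prefix to check → satisfied.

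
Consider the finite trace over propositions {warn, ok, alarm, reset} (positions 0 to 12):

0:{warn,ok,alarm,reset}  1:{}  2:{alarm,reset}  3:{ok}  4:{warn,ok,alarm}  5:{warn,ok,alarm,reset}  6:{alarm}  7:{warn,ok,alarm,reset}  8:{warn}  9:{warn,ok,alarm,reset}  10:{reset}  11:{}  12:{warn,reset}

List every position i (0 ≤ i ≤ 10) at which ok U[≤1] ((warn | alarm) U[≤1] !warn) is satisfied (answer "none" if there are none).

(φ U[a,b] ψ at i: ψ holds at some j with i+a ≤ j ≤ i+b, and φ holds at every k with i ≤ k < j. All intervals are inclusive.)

Evaluate at each i in [0,10]:
  i=0: ✓ (rhs at j=0)
  i=1: ✓ (rhs at j=1)
  i=2: ✓ (rhs at j=2)
  i=3: ✓ (rhs at j=3)
  i=4: ✓ (rhs at j=5; lhs holds on [4,4])
  i=5: ✓ (rhs at j=5)
  i=6: ✓ (rhs at j=6)
  i=7: ✗ (no rhs in [7,8])
  i=8: ✗ (lhs fails at k=8 before rhs at j=9)
  i=9: ✓ (rhs at j=9)
  i=10: ✓ (rhs at j=10)

0, 1, 2, 3, 4, 5, 6, 9, 10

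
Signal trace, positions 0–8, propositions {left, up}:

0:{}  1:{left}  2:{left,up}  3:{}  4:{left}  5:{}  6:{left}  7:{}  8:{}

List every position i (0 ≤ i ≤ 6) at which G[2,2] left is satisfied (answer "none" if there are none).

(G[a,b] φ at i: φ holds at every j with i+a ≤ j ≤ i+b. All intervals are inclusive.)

0, 2, 4

Evaluate at each i in [0,6]:
  i=0: ✓ (all of [2,2])
  i=1: ✗ (fails at j=3)
  i=2: ✓ (all of [4,4])
  i=3: ✗ (fails at j=5)
  i=4: ✓ (all of [6,6])
  i=5: ✗ (fails at j=7)
  i=6: ✗ (fails at j=8)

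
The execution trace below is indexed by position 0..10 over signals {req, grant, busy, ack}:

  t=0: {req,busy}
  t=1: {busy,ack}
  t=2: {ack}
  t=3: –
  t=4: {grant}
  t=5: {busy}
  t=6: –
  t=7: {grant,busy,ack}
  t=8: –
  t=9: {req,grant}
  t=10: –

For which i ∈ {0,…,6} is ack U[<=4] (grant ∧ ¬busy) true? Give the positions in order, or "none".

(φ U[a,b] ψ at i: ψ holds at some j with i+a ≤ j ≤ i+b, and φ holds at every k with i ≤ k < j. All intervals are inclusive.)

Evaluate at each i in [0,6]:
  i=0: ✗ (lhs fails at k=0 before rhs at j=4)
  i=1: ✗ (lhs fails at k=3 before rhs at j=4)
  i=2: ✗ (lhs fails at k=3 before rhs at j=4)
  i=3: ✗ (lhs fails at k=3 before rhs at j=4)
  i=4: ✓ (rhs at j=4)
  i=5: ✗ (lhs fails at k=5 before rhs at j=9)
  i=6: ✗ (lhs fails at k=6 before rhs at j=9)

4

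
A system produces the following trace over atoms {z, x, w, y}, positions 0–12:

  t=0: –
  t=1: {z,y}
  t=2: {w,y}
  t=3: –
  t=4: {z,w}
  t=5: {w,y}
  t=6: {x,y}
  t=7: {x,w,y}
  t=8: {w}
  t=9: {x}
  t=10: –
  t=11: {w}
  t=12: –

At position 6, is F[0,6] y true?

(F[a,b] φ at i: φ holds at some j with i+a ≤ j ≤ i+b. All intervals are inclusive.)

Check y at each j in [6,12]:
  j=6: true
  j=7: true
  j=8: false
  j=9: false
  j=10: false
  j=11: false
  j=12: false
Found at j=6 → formula holds.

Yes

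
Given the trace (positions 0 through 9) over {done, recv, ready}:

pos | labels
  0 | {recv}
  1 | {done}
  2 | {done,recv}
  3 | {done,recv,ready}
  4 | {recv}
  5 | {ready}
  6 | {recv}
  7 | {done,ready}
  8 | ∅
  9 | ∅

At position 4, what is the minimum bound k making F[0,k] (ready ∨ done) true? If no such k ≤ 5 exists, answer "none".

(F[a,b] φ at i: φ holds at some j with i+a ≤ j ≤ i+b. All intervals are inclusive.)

1

Scan j = 4,5,… for (ready ∨ done):
  j=4: fails
  j=5: holds
First hit at j=5, so smallest k = 5-4 = 1.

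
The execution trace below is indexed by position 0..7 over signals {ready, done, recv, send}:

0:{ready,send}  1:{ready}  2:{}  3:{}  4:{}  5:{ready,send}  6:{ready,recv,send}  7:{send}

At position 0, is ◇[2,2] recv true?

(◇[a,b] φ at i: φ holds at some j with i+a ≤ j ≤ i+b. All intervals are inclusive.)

False

Check recv at each j in [2,2]:
  j=2: false
No position in the window satisfies it → formula fails.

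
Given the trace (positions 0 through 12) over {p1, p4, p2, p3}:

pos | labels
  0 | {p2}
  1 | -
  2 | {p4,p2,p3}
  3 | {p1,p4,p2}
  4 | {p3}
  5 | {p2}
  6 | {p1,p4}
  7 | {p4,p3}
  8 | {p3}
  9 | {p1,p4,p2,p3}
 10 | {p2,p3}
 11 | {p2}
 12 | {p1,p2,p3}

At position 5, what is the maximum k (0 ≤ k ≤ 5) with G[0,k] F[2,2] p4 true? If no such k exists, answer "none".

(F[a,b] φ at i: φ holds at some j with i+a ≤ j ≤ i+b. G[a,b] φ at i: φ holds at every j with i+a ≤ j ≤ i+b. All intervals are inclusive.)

F[2,2] p4 must hold from j=5 onward; find where it first fails.
  j=5: holds
  j=6: fails
Holds on [5,5], so largest k = 0.

0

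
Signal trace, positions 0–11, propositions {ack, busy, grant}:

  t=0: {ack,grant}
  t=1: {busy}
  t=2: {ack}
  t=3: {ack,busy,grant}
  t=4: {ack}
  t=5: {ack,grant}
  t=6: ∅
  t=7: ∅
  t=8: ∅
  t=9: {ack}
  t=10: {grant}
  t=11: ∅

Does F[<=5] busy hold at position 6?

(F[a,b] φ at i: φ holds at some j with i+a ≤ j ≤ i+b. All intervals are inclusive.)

Check busy at each j in [6,11]:
  j=6: false
  j=7: false
  j=8: false
  j=9: false
  j=10: false
  j=11: false
No position in the window satisfies it → formula fails.

False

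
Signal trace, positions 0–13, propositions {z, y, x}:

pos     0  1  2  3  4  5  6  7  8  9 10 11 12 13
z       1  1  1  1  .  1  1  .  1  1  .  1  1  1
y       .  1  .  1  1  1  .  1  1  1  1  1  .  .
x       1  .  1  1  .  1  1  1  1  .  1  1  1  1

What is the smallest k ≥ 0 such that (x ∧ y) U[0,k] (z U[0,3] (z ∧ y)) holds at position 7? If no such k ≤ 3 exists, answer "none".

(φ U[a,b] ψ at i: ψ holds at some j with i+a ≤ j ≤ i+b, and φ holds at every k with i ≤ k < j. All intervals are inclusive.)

Need earliest j ≥ 7 with (z U[0,3] (z ∧ y)), and (x ∧ y) at every k in [7,j-1].
  j=7: rhs fails.
  j=8: rhs holds; lhs holds on [7,7]. k = 1.

1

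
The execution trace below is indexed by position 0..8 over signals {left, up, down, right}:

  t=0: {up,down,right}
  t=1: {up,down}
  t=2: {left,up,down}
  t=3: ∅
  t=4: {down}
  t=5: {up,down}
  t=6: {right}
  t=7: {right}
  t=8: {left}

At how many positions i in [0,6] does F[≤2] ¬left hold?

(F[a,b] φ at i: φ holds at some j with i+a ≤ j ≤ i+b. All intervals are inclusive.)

7

Evaluate at each i in [0,6]:
  i=0: ✓ (witness j=0)
  i=1: ✓ (witness j=1)
  i=2: ✓ (witness j=3)
  i=3: ✓ (witness j=3)
  i=4: ✓ (witness j=4)
  i=5: ✓ (witness j=5)
  i=6: ✓ (witness j=6)
Positions where it holds: {0, 1, 2, 3, 4, 5, 6} → 7.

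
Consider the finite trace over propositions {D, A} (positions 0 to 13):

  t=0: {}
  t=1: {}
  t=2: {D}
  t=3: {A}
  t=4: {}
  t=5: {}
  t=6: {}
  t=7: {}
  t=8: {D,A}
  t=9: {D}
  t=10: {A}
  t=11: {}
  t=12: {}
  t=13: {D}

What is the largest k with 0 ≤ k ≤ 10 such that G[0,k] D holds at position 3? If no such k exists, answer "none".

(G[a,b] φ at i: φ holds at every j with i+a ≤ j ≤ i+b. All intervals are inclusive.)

D must hold from j=3 onward; find where it first fails.
  j=3: fails → no k works.

none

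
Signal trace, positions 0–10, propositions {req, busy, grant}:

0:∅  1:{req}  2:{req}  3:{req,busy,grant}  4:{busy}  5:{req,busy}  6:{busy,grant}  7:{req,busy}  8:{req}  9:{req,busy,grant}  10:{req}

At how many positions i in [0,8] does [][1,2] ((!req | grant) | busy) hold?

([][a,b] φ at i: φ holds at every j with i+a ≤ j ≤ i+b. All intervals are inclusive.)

4

Evaluate at each i in [0,8]:
  i=0: ✗ (fails at j=1)
  i=1: ✗ (fails at j=2)
  i=2: ✓ (all of [3,4])
  i=3: ✓ (all of [4,5])
  i=4: ✓ (all of [5,6])
  i=5: ✓ (all of [6,7])
  i=6: ✗ (fails at j=8)
  i=7: ✗ (fails at j=8)
  i=8: ✗ (fails at j=10)
Positions where it holds: {2, 3, 4, 5} → 4.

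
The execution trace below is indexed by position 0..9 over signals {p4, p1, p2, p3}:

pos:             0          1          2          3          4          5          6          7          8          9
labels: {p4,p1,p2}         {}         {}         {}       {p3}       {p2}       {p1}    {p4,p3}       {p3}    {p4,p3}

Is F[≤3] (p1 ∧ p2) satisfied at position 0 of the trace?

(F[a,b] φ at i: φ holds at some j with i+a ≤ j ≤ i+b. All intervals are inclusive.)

Holds

Check (p1 ∧ p2) at each j in [0,3]:
  j=0: true
  j=1: false
  j=2: false
  j=3: false
Found at j=0 → formula holds.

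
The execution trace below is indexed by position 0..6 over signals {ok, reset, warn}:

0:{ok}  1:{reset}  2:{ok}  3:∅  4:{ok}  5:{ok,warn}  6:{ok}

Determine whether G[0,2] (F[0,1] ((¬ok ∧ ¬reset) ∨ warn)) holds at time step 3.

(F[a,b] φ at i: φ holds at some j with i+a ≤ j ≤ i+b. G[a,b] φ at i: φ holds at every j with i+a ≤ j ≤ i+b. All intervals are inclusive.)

Yes

Check F[0,1] ((¬ok ∧ ¬reset) ∨ warn) at every j in [3,5]:
  j=3: holds (witness at 3)
  j=4: holds (witness at 5)
  j=5: holds (witness at 5)
All positions satisfy it → formula holds.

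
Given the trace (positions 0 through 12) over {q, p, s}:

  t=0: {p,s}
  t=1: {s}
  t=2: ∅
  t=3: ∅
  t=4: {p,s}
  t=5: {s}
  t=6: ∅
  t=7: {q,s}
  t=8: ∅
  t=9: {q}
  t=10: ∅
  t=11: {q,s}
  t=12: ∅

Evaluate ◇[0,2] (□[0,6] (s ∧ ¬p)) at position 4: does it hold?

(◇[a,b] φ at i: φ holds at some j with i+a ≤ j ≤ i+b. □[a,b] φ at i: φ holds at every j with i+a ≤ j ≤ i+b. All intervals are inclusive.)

Does not hold

Check □[0,6] (s ∧ ¬p) at each j in [4,6]:
  j=4: fails at 4
  j=5: fails at 6
  j=6: fails at 6
No position in the window satisfies it → formula fails.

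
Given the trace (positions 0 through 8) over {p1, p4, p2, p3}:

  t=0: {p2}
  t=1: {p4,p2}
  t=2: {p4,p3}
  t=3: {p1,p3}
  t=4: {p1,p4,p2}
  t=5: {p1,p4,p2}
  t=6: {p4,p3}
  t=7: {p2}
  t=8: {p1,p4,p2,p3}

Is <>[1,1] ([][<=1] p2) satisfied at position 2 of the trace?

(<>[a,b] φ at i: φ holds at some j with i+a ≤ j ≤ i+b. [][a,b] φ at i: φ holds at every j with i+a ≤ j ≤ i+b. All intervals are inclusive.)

Does not hold

Check [][<=1] p2 at each j in [3,3]:
  j=3: fails at 3
No position in the window satisfies it → formula fails.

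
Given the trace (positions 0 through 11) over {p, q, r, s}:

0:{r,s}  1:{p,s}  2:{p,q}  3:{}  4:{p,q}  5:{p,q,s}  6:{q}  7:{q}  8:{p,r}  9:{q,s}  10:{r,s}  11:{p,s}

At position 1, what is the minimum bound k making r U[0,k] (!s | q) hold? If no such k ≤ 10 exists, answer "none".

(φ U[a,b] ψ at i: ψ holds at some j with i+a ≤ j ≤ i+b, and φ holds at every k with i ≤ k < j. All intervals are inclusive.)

none

Need earliest j ≥ 1 with (!s | q), and r at every k in [1,j-1].
  j=1: rhs fails.
  j=2: rhs holds but lhs fails at k=1.
  j=3: rhs holds but lhs fails at k=1.
  j=4: rhs holds but lhs fails at k=1.
  j=5: rhs holds but lhs fails at k=1.
  j=6: rhs holds but lhs fails at k=1.
  j=7: rhs holds but lhs fails at k=1.
  j=8: rhs holds but lhs fails at k=1.
  j=9: rhs holds but lhs fails at k=1.
  j=10: rhs fails.
  j=11: rhs fails.
No witness within the range → none.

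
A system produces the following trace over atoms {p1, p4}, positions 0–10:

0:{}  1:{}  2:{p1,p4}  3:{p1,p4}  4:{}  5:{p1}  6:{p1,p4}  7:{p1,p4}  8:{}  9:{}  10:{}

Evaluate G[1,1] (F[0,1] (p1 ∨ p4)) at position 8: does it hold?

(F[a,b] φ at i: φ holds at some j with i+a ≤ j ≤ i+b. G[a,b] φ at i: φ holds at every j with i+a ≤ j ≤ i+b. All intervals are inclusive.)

False

Check F[0,1] (p1 ∨ p4) at every j in [9,9]:
  j=9: fails (none in [9,10])
Fails at j=9 → formula fails.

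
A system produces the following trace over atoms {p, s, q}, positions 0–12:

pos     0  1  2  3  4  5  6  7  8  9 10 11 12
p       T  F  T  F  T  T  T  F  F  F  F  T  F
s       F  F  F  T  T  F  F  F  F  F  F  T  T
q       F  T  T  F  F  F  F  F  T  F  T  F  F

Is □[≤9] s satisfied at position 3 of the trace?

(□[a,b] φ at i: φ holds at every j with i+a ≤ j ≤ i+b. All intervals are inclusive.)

No

Check s at every j in [3,12]:
  j=3: true
  j=4: true
  j=5: false
  j=6: false
  j=7: false
  j=8: false
  j=9: false
  j=10: false
  j=11: true
  j=12: true
Fails at j=5 → formula fails.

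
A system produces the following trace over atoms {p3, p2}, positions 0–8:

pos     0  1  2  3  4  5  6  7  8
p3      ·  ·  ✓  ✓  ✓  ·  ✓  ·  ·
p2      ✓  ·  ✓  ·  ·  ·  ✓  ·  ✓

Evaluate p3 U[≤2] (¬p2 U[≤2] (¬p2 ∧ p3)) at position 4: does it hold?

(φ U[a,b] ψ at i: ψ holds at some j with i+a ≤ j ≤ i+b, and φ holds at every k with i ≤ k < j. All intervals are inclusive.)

True

Need some j in [4,6] with (¬p2 U[≤2] (¬p2 ∧ p3)), and p3 at every k in [4,j-1].
  j=4: (¬p2 U[≤2] (¬p2 ∧ p3)) holds; no prefix to check → satisfied.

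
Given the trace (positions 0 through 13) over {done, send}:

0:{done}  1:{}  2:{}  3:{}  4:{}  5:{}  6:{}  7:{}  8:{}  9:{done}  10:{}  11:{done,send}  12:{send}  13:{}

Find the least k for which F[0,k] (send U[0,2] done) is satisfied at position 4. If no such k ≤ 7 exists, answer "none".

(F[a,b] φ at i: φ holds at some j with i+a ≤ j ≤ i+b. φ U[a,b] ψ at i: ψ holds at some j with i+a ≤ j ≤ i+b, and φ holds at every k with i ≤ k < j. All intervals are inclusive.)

Scan j = 4,5,… for (send U[0,2] done):
  j=4: fails
  j=5: fails
  j=6: fails
  j=7: fails
  j=8: fails
  j=9: holds
First hit at j=9, so smallest k = 9-4 = 5.

5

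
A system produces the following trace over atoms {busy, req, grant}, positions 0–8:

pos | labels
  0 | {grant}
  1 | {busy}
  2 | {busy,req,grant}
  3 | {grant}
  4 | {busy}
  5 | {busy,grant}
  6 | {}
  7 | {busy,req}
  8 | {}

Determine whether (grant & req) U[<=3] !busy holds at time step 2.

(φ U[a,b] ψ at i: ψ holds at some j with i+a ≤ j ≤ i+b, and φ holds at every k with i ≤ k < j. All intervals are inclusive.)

Yes

Need some j in [2,5] with !busy, and (grant & req) at every k in [2,j-1].
  j=2: !busy false.
  j=3: !busy holds; (grant & req) holds at every k in [2,2] → satisfied.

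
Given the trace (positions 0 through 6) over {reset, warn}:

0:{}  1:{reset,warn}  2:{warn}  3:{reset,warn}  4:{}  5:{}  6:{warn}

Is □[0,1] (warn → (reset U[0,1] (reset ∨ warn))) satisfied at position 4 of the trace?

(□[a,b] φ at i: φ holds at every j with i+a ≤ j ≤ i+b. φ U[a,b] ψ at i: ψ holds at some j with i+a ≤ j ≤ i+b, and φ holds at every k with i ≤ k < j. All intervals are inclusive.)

Holds

Check (warn → (reset U[0,1] (reset ∨ warn))) at every j in [4,5]:
  j=4: antecedent false → ✓
  j=5: antecedent false → ✓
All positions satisfy it → formula holds.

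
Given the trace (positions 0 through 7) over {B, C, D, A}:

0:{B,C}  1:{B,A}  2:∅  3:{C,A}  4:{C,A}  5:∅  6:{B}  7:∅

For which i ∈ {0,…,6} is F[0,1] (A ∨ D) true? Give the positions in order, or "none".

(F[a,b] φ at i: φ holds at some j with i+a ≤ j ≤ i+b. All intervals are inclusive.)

Evaluate at each i in [0,6]:
  i=0: ✓ (witness j=1)
  i=1: ✓ (witness j=1)
  i=2: ✓ (witness j=3)
  i=3: ✓ (witness j=3)
  i=4: ✓ (witness j=4)
  i=5: ✗ (none in [5,6])
  i=6: ✗ (none in [6,7])

0, 1, 2, 3, 4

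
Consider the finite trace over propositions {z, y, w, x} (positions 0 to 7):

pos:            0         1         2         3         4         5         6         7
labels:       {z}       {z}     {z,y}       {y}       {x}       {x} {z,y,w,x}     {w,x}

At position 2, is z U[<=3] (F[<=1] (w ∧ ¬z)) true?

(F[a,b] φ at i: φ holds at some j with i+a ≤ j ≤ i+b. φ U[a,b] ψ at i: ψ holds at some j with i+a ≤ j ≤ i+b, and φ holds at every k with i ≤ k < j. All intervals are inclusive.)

Need some j in [2,5] with F[<=1] (w ∧ ¬z), and z at every k in [2,j-1].
  j=2: F[<=1] (w ∧ ¬z) — fails (none in [2,3]).
  j=3: F[<=1] (w ∧ ¬z) — fails (none in [3,4]).
  j=4: F[<=1] (w ∧ ¬z) — fails (none in [4,5]).
  j=5: F[<=1] (w ∧ ¬z) — fails (none in [5,6]).
No j in the window works → until fails.

False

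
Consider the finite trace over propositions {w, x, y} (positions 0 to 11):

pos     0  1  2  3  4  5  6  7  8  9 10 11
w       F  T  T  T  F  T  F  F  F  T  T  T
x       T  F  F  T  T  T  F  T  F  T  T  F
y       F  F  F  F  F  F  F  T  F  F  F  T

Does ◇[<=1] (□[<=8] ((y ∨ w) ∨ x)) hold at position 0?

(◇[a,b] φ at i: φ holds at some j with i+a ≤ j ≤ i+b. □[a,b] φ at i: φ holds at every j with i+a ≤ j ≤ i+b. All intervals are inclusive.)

Check □[<=8] ((y ∨ w) ∨ x) at each j in [0,1]:
  j=0: fails at 6
  j=1: fails at 6
No position in the window satisfies it → formula fails.

No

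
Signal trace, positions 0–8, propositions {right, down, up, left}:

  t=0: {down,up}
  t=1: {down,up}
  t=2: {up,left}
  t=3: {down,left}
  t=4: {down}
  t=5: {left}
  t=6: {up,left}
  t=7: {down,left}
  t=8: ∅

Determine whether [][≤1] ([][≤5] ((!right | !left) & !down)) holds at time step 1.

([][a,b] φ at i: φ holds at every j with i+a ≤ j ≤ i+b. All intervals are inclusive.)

Does not hold

Check [][≤5] ((!right | !left) & !down) at every j in [1,2]:
  j=1: fails at 1
  j=2: fails at 3
Fails at j=1 → formula fails.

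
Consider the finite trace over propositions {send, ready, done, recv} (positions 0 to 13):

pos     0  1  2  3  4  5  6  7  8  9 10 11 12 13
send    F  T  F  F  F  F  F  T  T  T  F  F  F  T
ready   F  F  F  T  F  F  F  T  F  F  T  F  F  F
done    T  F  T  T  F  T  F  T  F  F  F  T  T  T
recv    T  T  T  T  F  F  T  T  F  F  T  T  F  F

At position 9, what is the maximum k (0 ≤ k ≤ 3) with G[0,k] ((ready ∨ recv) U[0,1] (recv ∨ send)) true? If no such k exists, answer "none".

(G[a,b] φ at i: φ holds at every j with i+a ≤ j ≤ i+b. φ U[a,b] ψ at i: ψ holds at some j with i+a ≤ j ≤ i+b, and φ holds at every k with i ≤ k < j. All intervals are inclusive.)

((ready ∨ recv) U[0,1] (recv ∨ send)) must hold from j=9 onward; find where it first fails.
  j=9: holds
  j=10: holds
  j=11: holds
  j=12: fails
Holds on [9,11], so largest k = 2.

2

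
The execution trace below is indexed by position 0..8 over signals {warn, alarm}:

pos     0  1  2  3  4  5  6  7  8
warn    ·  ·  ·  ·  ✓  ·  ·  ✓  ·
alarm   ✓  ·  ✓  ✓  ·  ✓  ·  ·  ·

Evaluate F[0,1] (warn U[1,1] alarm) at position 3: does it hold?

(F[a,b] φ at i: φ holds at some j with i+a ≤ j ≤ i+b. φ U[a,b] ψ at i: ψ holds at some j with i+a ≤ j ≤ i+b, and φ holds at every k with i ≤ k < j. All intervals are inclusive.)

True

Check (warn U[1,1] alarm) at each j in [3,4]:
  j=3: fails
  j=4: holds
Found at j=4 → formula holds.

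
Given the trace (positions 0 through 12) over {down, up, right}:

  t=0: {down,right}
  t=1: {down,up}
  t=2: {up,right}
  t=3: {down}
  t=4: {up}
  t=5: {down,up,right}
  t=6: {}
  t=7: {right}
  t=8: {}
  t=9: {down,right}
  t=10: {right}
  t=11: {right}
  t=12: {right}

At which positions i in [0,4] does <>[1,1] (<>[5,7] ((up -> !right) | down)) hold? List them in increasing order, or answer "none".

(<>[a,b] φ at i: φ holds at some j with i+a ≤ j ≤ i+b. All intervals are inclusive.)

0, 1, 2, 3, 4

Evaluate at each i in [0,4]:
  i=0: ✓ (witness j=1)
  i=1: ✓ (witness j=2)
  i=2: ✓ (witness j=3)
  i=3: ✓ (witness j=4)
  i=4: ✓ (witness j=5)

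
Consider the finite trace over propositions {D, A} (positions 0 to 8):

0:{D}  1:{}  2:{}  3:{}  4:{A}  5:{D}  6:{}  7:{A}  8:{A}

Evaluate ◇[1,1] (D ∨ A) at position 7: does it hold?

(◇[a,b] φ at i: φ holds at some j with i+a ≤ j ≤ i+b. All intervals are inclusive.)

Check (D ∨ A) at each j in [8,8]:
  j=8: true
Found at j=8 → formula holds.

Yes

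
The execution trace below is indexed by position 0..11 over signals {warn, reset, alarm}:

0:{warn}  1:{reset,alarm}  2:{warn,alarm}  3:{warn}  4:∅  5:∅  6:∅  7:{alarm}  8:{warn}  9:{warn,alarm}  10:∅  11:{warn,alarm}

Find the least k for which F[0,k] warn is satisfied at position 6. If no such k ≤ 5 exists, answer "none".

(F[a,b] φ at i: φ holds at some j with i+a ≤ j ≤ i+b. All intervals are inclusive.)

Scan j = 6,7,… for warn:
  j=6: fails
  j=7: fails
  j=8: holds
First hit at j=8, so smallest k = 8-6 = 2.

2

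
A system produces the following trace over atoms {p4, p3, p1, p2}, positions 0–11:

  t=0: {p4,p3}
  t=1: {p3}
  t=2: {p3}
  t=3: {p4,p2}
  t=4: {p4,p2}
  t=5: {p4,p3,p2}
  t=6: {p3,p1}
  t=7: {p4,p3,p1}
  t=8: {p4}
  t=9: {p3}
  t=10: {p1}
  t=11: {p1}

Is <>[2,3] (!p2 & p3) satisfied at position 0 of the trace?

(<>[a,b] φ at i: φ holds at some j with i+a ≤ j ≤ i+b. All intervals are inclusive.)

Holds

Check (!p2 & p3) at each j in [2,3]:
  j=2: true
  j=3: false
Found at j=2 → formula holds.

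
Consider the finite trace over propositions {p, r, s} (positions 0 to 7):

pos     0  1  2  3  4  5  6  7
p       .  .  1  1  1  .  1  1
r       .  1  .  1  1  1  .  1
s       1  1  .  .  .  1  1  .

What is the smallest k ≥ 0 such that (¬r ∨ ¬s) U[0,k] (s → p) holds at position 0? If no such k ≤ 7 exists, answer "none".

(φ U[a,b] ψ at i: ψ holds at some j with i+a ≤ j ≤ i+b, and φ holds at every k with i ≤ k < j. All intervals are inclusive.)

none

Need earliest j ≥ 0 with (s → p), and (¬r ∨ ¬s) at every k in [0,j-1].
  j=0: rhs fails.
  j=1: rhs fails.
  j=2: rhs holds but lhs fails at k=1.
  j=3: rhs holds but lhs fails at k=1.
  j=4: rhs holds but lhs fails at k=1.
  j=5: rhs fails.
  j=6: rhs holds but lhs fails at k=1.
  j=7: rhs holds but lhs fails at k=1.
No witness within the range → none.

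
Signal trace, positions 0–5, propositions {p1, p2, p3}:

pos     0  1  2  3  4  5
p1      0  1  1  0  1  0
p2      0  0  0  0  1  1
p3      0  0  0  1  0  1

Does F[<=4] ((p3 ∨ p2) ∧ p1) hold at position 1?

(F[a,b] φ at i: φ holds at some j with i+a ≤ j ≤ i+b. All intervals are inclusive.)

Check ((p3 ∨ p2) ∧ p1) at each j in [1,5]:
  j=1: false
  j=2: false
  j=3: false
  j=4: true
  j=5: false
Found at j=4 → formula holds.

Holds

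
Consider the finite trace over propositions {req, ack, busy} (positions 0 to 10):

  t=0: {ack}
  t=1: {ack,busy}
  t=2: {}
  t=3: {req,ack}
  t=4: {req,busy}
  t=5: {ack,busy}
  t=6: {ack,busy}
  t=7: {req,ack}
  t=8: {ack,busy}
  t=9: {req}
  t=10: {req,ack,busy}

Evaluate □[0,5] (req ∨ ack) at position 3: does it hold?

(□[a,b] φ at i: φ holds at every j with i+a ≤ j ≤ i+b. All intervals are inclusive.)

True

Check (req ∨ ack) at every j in [3,8]:
  j=3: true
  j=4: true
  j=5: true
  j=6: true
  j=7: true
  j=8: true
All positions satisfy it → formula holds.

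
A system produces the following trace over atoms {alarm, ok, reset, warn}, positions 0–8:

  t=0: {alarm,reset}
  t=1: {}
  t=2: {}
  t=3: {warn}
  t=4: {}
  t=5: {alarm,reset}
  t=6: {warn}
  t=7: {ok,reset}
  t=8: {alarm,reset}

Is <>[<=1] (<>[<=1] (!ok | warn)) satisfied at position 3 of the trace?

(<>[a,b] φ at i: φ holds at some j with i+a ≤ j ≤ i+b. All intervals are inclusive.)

Yes

Check <>[<=1] (!ok | warn) at each j in [3,4]:
  j=3: holds (witness at 3)
  j=4: holds (witness at 4)
Found at j=3 → formula holds.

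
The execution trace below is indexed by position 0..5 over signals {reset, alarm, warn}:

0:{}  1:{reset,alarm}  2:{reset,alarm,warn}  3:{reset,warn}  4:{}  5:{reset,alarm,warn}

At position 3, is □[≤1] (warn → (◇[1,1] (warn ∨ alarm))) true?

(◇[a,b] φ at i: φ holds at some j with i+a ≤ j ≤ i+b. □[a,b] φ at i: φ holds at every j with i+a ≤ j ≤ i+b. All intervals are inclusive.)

No

Check (warn → (◇[1,1] (warn ∨ alarm))) at every j in [3,4]:
  j=3: antecedent true; consequent fails (none in [4,4]) → ✗
  j=4: antecedent false → ✓
Fails at j=3 → formula fails.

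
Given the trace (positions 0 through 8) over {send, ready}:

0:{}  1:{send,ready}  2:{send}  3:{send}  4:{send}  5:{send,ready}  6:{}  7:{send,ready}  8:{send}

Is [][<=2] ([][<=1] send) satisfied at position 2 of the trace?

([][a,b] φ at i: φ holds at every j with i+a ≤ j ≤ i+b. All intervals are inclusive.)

Yes

Check [][<=1] send at every j in [2,4]:
  j=2: holds on [2,3]
  j=3: holds on [3,4]
  j=4: holds on [4,5]
All positions satisfy it → formula holds.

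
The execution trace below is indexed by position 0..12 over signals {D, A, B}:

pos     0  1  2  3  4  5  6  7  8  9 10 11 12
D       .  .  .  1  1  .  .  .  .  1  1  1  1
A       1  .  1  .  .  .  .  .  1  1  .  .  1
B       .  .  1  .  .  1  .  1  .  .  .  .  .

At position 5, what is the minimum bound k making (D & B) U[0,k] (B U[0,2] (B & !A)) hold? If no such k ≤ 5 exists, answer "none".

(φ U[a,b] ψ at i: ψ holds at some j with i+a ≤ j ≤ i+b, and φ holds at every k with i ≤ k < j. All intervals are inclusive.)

Need earliest j ≥ 5 with (B U[0,2] (B & !A)), and (D & B) at every k in [5,j-1].
  j=5: rhs holds (empty prefix). k = 0.

0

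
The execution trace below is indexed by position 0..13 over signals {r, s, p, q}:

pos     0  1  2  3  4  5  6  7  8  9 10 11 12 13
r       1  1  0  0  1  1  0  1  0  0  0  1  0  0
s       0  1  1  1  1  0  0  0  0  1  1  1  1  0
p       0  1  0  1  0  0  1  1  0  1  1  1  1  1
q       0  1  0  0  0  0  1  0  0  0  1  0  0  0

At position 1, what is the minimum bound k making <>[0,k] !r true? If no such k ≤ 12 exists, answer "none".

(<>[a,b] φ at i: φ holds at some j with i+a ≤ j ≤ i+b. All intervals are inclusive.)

Scan j = 1,2,… for !r:
  j=1: fails
  j=2: holds
First hit at j=2, so smallest k = 2-1 = 1.

1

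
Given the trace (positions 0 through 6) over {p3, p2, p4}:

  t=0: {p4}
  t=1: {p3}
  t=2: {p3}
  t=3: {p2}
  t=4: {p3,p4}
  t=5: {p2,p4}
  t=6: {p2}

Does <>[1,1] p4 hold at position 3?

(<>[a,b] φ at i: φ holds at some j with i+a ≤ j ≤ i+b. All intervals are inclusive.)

Yes

Check p4 at each j in [4,4]:
  j=4: true
Found at j=4 → formula holds.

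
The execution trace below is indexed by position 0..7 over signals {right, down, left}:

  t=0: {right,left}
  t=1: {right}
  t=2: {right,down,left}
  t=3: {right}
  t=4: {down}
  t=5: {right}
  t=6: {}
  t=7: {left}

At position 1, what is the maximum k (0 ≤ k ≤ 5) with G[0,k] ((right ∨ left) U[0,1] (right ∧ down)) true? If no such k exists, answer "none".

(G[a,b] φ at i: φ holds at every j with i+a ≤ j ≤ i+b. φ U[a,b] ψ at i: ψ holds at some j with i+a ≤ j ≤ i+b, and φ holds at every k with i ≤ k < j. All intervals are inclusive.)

1

((right ∨ left) U[0,1] (right ∧ down)) must hold from j=1 onward; find where it first fails.
  j=1: holds
  j=2: holds
  j=3: fails
Holds on [1,2], so largest k = 1.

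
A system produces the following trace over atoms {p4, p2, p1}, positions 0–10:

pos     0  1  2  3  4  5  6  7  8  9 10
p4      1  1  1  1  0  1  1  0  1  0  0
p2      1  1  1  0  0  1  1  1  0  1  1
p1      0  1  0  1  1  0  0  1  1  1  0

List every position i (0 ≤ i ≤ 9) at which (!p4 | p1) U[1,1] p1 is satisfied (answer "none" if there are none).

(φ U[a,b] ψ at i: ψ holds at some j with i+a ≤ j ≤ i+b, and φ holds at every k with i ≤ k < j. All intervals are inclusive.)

3, 7, 8

Evaluate at each i in [0,9]:
  i=0: ✗ (lhs fails at k=0 before rhs at j=1)
  i=1: ✗ (no rhs in [2,2])
  i=2: ✗ (lhs fails at k=2 before rhs at j=3)
  i=3: ✓ (rhs at j=4; lhs holds on [3,3])
  i=4: ✗ (no rhs in [5,5])
  i=5: ✗ (no rhs in [6,6])
  i=6: ✗ (lhs fails at k=6 before rhs at j=7)
  i=7: ✓ (rhs at j=8; lhs holds on [7,7])
  i=8: ✓ (rhs at j=9; lhs holds on [8,8])
  i=9: ✗ (no rhs in [10,10])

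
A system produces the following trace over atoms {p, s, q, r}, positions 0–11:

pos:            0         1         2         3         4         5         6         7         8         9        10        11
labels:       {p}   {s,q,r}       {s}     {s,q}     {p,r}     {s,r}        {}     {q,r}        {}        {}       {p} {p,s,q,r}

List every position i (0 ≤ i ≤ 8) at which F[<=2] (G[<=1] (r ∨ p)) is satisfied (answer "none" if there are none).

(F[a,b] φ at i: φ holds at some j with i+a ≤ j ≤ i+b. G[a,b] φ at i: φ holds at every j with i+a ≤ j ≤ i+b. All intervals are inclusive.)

Evaluate at each i in [0,8]:
  i=0: ✓ (witness j=0)
  i=1: ✗ (none in [1,3])
  i=2: ✓ (witness j=4)
  i=3: ✓ (witness j=4)
  i=4: ✓ (witness j=4)
  i=5: ✗ (none in [5,7])
  i=6: ✗ (none in [6,8])
  i=7: ✗ (none in [7,9])
  i=8: ✓ (witness j=10)

0, 2, 3, 4, 8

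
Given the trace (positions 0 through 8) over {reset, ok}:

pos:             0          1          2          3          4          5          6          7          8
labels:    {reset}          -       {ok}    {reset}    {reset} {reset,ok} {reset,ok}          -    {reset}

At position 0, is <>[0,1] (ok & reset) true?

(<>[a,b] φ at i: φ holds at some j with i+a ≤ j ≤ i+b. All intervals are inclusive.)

False

Check (ok & reset) at each j in [0,1]:
  j=0: false
  j=1: false
No position in the window satisfies it → formula fails.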